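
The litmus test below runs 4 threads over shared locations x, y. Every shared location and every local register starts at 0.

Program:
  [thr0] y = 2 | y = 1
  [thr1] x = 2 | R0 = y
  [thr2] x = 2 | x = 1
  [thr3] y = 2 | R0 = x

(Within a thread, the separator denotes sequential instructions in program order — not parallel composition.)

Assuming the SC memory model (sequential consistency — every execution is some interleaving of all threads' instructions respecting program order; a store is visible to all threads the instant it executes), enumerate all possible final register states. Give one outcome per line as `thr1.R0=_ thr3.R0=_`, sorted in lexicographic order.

outcome vector order: (thr1.R0,thr3.R0)
|SC outcomes| = 8

thr1.R0=0 thr3.R0=1
thr1.R0=0 thr3.R0=2
thr1.R0=1 thr3.R0=0
thr1.R0=1 thr3.R0=1
thr1.R0=1 thr3.R0=2
thr1.R0=2 thr3.R0=0
thr1.R0=2 thr3.R0=1
thr1.R0=2 thr3.R0=2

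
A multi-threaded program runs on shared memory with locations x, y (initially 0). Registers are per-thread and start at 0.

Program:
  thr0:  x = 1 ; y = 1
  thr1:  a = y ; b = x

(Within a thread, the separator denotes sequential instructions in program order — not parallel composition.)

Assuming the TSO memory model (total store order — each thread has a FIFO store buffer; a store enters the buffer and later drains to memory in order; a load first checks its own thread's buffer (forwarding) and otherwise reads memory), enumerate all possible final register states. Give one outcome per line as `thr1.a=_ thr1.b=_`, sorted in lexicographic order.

outcome vector order: (thr1.a,thr1.b)
|TSO outcomes| = 3

thr1.a=0 thr1.b=0
thr1.a=0 thr1.b=1
thr1.a=1 thr1.b=1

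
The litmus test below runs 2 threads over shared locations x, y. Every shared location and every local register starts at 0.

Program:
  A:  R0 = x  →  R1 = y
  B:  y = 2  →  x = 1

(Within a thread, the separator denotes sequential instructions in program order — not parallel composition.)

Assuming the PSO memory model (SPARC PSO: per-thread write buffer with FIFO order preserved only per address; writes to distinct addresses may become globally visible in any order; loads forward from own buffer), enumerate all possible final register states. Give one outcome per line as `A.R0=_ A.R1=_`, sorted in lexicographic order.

outcome vector order: (A.R0,A.R1)
|PSO outcomes| = 4

A.R0=0 A.R1=0
A.R0=0 A.R1=2
A.R0=1 A.R1=0
A.R0=1 A.R1=2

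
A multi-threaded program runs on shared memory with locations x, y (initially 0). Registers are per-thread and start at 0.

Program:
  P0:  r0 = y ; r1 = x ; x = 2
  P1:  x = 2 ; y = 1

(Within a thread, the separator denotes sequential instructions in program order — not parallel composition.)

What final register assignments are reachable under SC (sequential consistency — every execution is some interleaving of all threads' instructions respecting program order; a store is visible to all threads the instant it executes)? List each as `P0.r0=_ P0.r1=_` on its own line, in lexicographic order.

outcome vector order: (P0.r0,P0.r1)
|SC outcomes| = 3

P0.r0=0 P0.r1=0
P0.r0=0 P0.r1=2
P0.r0=1 P0.r1=2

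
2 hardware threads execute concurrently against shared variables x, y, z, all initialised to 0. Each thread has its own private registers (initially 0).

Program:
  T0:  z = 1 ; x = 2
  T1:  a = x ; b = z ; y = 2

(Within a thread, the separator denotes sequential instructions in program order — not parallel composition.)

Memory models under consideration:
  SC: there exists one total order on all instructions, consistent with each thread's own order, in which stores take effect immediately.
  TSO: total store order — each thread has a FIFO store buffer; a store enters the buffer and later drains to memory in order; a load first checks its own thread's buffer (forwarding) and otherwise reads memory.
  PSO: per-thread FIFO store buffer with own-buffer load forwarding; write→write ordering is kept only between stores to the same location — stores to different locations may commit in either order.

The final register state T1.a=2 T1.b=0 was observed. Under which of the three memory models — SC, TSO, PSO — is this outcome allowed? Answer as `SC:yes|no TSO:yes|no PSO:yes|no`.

SC:no TSO:no PSO:yes

outcome vector order: (T1.a,T1.b)
under SC → 0/0 0/1 2/1
under TSO → 0/0 0/1 2/1
under PSO → 0/0 0/1 2/0 2/1
target 2/0 ∈ {PSO}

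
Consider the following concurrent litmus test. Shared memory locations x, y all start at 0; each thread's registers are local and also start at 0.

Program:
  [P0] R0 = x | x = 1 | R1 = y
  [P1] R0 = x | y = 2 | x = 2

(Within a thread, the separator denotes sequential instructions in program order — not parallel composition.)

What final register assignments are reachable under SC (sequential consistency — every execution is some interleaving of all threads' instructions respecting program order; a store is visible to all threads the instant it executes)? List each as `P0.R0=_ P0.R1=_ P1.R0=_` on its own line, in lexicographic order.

P0.R0=0 P0.R1=0 P1.R0=0
P0.R0=0 P0.R1=0 P1.R0=1
P0.R0=0 P0.R1=2 P1.R0=0
P0.R0=0 P0.R1=2 P1.R0=1
P0.R0=2 P0.R1=2 P1.R0=0

outcome vector order: (P0.R0,P0.R1,P1.R0)
|SC outcomes| = 5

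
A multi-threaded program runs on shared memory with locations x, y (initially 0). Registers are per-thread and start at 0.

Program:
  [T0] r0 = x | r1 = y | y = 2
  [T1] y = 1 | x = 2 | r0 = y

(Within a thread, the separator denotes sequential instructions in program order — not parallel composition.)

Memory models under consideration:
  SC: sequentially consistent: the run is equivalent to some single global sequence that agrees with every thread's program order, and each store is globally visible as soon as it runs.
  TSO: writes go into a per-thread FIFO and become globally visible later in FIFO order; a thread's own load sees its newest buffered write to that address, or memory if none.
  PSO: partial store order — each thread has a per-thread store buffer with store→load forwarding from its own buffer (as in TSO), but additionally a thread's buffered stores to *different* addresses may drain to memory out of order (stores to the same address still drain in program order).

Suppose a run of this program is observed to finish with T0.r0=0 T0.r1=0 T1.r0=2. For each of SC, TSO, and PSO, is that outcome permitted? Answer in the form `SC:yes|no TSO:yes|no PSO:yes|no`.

SC:yes TSO:yes PSO:yes

outcome vector order: (T0.r0,T0.r1,T1.r0)
[SC] allowed = {0/0/1, 0/0/2, 0/1/1, 0/1/2, 2/1/1, 2/1/2}
[TSO] allowed = {0/0/1, 0/0/2, 0/1/1, 0/1/2, 2/1/1, 2/1/2}
[PSO] allowed = {0/0/1, 0/0/2, 0/1/1, 0/1/2, 2/0/1, 2/0/2, 2/1/1, 2/1/2}
target 0/0/2 ∈ {SC,TSO,PSO}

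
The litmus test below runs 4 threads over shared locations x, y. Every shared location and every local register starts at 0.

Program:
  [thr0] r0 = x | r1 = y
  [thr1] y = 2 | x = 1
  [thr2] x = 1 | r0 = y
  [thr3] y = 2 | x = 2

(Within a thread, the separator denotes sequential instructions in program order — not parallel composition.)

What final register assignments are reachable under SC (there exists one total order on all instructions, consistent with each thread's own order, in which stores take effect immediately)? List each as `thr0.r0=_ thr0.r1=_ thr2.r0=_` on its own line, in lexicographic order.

thr0.r0=0 thr0.r1=0 thr2.r0=0
thr0.r0=0 thr0.r1=0 thr2.r0=2
thr0.r0=0 thr0.r1=2 thr2.r0=0
thr0.r0=0 thr0.r1=2 thr2.r0=2
thr0.r0=1 thr0.r1=0 thr2.r0=0
thr0.r0=1 thr0.r1=0 thr2.r0=2
thr0.r0=1 thr0.r1=2 thr2.r0=0
thr0.r0=1 thr0.r1=2 thr2.r0=2
thr0.r0=2 thr0.r1=2 thr2.r0=0
thr0.r0=2 thr0.r1=2 thr2.r0=2

outcome vector order: (thr0.r0,thr0.r1,thr2.r0)
|SC outcomes| = 10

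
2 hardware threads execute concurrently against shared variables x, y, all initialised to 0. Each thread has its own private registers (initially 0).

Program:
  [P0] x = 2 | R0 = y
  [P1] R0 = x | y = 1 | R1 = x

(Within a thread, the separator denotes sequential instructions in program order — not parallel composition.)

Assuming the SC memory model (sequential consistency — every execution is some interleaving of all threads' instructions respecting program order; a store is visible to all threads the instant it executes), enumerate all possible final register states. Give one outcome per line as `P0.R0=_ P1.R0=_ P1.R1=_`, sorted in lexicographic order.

P0.R0=0 P1.R0=0 P1.R1=2
P0.R0=0 P1.R0=2 P1.R1=2
P0.R0=1 P1.R0=0 P1.R1=0
P0.R0=1 P1.R0=0 P1.R1=2
P0.R0=1 P1.R0=2 P1.R1=2

outcome vector order: (P0.R0,P1.R0,P1.R1)
|SC outcomes| = 5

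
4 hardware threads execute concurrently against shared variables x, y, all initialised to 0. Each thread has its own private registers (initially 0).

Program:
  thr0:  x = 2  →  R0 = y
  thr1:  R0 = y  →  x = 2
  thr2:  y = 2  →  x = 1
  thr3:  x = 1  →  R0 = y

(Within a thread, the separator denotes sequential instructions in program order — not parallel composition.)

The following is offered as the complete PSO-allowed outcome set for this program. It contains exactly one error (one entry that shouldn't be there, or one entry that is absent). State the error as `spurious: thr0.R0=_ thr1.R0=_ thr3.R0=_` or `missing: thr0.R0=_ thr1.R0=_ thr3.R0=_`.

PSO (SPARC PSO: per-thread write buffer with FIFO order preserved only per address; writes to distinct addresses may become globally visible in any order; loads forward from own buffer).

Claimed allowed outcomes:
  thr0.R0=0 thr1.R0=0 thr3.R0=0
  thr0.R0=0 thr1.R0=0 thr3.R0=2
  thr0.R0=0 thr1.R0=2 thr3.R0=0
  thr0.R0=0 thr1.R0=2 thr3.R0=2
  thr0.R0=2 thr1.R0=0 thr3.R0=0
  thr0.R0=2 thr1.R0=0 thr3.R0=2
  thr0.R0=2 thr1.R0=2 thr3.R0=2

outcome vector order: (thr0.R0,thr1.R0,thr3.R0)
[PSO] allowed = {0/0/0 0/0/2 0/2/0 0/2/2 2/0/0 2/0/2 2/2/0 2/2/2}
PSO∖claimed = {2/2/0}

missing: thr0.R0=2 thr1.R0=2 thr3.R0=0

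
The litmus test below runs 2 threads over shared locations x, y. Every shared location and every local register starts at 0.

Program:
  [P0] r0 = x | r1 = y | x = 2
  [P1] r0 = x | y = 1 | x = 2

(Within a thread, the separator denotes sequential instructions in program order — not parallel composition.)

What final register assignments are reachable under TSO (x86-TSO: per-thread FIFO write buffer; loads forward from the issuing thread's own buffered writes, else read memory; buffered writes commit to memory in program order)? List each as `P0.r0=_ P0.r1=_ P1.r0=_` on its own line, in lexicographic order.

outcome vector order: (P0.r0,P0.r1,P1.r0)
|TSO outcomes| = 4

P0.r0=0 P0.r1=0 P1.r0=0
P0.r0=0 P0.r1=0 P1.r0=2
P0.r0=0 P0.r1=1 P1.r0=0
P0.r0=2 P0.r1=1 P1.r0=0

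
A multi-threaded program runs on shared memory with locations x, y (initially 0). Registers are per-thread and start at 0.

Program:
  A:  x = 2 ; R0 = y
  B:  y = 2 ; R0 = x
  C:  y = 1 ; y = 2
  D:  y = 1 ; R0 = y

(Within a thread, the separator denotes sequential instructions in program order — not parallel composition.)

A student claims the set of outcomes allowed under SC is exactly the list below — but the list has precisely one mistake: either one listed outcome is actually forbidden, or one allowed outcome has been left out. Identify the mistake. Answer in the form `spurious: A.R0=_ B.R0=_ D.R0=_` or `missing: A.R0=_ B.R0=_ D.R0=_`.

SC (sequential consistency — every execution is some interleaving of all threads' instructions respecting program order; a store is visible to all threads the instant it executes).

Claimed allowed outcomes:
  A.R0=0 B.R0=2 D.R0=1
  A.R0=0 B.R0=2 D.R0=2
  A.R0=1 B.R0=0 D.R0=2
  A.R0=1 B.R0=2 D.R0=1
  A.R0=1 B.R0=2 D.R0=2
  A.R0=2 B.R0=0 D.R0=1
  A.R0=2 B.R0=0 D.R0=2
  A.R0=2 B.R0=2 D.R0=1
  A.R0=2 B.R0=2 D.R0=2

missing: A.R0=1 B.R0=0 D.R0=1

outcome vector order: (A.R0,B.R0,D.R0)
SC (10): 021, 022, 101, 102, 121, 122, 201, 202, 221, 222
SC∖claimed = {101}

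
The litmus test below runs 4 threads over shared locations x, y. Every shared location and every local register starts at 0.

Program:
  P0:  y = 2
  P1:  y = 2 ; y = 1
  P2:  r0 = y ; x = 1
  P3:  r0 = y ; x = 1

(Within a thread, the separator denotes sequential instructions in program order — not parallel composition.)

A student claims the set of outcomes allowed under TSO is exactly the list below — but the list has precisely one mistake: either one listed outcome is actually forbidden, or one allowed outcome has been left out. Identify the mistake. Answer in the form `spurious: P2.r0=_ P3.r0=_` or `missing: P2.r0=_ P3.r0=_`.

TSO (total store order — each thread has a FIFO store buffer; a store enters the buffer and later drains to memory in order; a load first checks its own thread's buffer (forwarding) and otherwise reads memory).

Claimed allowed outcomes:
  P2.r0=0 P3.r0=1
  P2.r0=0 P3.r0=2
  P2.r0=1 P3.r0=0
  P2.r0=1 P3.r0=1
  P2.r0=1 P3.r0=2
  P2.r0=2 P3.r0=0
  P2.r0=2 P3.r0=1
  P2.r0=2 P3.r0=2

outcome vector order: (P2.r0,P3.r0)
TSO: 9 outcomes — {<0 0>, <0 1>, <0 2>, <1 0>, <1 1>, <1 2>, <2 0>, <2 1>, <2 2>}
TSO∖claimed = {<0 0>}

missing: P2.r0=0 P3.r0=0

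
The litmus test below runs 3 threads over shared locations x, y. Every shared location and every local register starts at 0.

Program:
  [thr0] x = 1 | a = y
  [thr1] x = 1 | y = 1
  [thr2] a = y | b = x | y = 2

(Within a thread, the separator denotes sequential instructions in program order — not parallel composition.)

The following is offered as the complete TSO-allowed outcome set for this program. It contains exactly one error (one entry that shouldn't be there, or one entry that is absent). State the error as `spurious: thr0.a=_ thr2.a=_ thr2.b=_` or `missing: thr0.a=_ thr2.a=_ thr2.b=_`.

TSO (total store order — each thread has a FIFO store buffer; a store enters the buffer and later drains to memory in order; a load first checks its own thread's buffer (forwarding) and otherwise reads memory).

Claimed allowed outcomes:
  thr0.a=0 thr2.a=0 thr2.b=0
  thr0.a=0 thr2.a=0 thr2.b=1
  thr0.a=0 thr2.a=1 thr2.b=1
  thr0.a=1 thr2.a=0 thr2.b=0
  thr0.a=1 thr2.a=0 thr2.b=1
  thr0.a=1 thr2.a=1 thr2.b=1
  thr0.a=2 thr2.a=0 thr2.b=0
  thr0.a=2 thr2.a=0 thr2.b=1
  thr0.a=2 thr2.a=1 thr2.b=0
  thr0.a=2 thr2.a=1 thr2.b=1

outcome vector order: (thr0.a,thr2.a,thr2.b)
TSO (9): 000, 001, 011, 100, 101, 111, 200, 201, 211
claimed∖TSO = {210}

spurious: thr0.a=2 thr2.a=1 thr2.b=0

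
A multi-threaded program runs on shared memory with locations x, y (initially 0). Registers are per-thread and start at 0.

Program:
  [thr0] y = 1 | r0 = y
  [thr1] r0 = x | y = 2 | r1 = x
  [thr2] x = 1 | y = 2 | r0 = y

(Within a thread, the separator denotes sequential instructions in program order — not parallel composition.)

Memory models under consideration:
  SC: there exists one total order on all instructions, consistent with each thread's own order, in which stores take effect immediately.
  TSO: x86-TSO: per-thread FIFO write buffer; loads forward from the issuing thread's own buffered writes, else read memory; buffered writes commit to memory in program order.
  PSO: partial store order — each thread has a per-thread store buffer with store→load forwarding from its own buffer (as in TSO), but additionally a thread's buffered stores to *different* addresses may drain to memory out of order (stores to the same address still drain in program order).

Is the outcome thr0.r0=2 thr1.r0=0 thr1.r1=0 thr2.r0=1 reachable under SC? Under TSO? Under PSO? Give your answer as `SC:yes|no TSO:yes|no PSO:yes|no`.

outcome vector order: (thr0.r0,thr1.r0,thr1.r1,thr2.r0)
[SC] allowed = {1/0/0/1, 1/0/0/2, 1/0/1/1, 1/0/1/2, 1/1/1/1, 1/1/1/2, 2/0/0/2, 2/0/1/1, 2/0/1/2, 2/1/1/1, 2/1/1/2}
[TSO] allowed = {1/0/0/1, 1/0/0/2, 1/0/1/1, 1/0/1/2, 1/1/1/1, 1/1/1/2, 2/0/0/1, 2/0/0/2, 2/0/1/1, 2/0/1/2, 2/1/1/1, 2/1/1/2}
[PSO] allowed = {1/0/0/1, 1/0/0/2, 1/0/1/1, 1/0/1/2, 1/1/1/1, 1/1/1/2, 2/0/0/1, 2/0/0/2, 2/0/1/1, 2/0/1/2, 2/1/1/1, 2/1/1/2}
target 2/0/0/1 ∈ {TSO,PSO}

SC:no TSO:yes PSO:yes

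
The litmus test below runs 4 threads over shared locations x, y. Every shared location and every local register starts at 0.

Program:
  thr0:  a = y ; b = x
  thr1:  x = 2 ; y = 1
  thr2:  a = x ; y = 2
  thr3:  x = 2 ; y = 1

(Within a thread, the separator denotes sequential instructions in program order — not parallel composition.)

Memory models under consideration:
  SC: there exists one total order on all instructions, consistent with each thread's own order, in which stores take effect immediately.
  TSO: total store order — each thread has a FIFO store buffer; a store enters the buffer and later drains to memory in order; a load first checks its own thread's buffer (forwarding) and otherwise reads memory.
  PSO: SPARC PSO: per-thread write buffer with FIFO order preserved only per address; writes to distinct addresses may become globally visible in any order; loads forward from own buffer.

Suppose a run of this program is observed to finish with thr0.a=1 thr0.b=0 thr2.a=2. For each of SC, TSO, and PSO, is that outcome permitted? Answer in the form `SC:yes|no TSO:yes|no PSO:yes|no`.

SC:no TSO:no PSO:yes

outcome vector order: (thr0.a,thr0.b,thr2.a)
[SC] allowed = {0/0/0 0/0/2 0/2/0 0/2/2 1/2/0 1/2/2 2/0/0 2/2/0 2/2/2}
[TSO] allowed = {0/0/0 0/0/2 0/2/0 0/2/2 1/2/0 1/2/2 2/0/0 2/2/0 2/2/2}
[PSO] allowed = {0/0/0 0/0/2 0/2/0 0/2/2 1/0/0 1/0/2 1/2/0 1/2/2 2/0/0 2/2/0 2/2/2}
target 1/0/2 ∈ {PSO}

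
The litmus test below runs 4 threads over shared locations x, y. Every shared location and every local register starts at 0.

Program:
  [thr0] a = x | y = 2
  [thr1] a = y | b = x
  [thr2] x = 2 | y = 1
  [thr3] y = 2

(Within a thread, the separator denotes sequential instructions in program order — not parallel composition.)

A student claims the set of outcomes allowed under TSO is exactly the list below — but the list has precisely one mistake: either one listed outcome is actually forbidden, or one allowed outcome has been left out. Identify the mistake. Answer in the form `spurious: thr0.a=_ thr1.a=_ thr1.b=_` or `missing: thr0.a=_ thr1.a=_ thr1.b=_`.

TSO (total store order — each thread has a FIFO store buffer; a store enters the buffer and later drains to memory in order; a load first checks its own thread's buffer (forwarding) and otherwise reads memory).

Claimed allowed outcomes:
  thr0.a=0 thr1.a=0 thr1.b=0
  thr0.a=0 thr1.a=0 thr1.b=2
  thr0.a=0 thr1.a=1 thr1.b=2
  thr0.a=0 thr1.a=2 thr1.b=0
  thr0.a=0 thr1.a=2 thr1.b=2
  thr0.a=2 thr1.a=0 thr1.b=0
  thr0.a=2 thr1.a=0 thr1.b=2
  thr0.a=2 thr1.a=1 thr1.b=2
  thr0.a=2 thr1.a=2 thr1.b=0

outcome vector order: (thr0.a,thr1.a,thr1.b)
TSO: 10 outcomes — {000; 002; 012; 020; 022; 200; 202; 212; 220; 222}
TSO∖claimed = {222}

missing: thr0.a=2 thr1.a=2 thr1.b=2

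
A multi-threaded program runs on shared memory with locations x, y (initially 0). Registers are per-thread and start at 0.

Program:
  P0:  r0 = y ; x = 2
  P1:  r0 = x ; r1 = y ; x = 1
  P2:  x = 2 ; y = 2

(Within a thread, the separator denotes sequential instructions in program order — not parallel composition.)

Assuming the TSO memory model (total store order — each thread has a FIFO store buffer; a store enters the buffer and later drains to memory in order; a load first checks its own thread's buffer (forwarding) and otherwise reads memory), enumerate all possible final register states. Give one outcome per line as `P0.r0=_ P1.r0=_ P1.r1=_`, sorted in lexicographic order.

P0.r0=0 P1.r0=0 P1.r1=0
P0.r0=0 P1.r0=0 P1.r1=2
P0.r0=0 P1.r0=2 P1.r1=0
P0.r0=0 P1.r0=2 P1.r1=2
P0.r0=2 P1.r0=0 P1.r1=0
P0.r0=2 P1.r0=0 P1.r1=2
P0.r0=2 P1.r0=2 P1.r1=0
P0.r0=2 P1.r0=2 P1.r1=2

outcome vector order: (P0.r0,P1.r0,P1.r1)
|TSO outcomes| = 8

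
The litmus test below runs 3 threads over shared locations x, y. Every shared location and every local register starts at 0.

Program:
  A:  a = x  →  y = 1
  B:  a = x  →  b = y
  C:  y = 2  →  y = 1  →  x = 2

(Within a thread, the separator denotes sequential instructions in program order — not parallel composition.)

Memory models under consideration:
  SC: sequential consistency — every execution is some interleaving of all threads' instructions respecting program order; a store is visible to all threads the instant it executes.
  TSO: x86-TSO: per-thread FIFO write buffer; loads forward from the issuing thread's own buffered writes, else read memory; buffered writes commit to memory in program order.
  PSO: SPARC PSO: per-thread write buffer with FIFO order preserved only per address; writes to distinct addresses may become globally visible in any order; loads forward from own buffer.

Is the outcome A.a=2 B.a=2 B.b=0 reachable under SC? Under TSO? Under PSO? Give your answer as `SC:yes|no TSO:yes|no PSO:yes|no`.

SC:no TSO:no PSO:yes

outcome vector order: (A.a,B.a,B.b)
SC: 8 outcomes — {(0,0,0) (0,0,1) (0,0,2) (0,2,1) (2,0,0) (2,0,1) (2,0,2) (2,2,1)}
TSO: 8 outcomes — {(0,0,0) (0,0,1) (0,0,2) (0,2,1) (2,0,0) (2,0,1) (2,0,2) (2,2,1)}
PSO: 12 outcomes — {(0,0,0) (0,0,1) (0,0,2) (0,2,0) (0,2,1) (0,2,2) (2,0,0) (2,0,1) (2,0,2) (2,2,0) (2,2,1) (2,2,2)}
target (2,2,0) ∈ {PSO}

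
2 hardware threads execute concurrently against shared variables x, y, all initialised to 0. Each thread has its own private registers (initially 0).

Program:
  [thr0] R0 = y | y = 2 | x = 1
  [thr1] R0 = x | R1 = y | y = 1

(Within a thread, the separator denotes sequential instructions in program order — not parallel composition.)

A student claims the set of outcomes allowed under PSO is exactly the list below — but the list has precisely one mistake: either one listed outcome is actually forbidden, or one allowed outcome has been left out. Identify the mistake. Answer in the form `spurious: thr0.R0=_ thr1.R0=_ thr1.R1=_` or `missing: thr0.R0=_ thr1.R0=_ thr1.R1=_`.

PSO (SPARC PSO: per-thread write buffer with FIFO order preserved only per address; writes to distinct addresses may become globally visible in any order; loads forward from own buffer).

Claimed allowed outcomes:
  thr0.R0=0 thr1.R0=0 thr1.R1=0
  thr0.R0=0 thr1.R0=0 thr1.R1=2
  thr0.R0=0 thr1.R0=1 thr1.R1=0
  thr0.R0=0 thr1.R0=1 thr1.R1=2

outcome vector order: (thr0.R0,thr1.R0,thr1.R1)
PSO (5): 000 002 010 012 100
PSO∖claimed = {100}

missing: thr0.R0=1 thr1.R0=0 thr1.R1=0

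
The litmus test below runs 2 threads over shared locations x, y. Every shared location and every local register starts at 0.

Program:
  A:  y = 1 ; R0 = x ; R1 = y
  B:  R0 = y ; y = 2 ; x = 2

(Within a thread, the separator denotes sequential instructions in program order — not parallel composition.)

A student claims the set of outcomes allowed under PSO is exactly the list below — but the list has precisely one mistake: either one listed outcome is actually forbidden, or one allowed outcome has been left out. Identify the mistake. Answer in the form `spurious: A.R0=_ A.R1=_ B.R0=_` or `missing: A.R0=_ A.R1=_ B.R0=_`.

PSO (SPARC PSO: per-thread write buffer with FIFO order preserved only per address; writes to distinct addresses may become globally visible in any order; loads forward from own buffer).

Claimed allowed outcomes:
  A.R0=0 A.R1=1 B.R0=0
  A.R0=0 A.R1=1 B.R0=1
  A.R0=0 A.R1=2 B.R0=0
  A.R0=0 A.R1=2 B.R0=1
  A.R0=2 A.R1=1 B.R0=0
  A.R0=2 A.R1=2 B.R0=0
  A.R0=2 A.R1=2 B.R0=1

missing: A.R0=2 A.R1=1 B.R0=1

outcome vector order: (A.R0,A.R1,B.R0)
under PSO → 0/1/0; 0/1/1; 0/2/0; 0/2/1; 2/1/0; 2/1/1; 2/2/0; 2/2/1
PSO∖claimed = {2/1/1}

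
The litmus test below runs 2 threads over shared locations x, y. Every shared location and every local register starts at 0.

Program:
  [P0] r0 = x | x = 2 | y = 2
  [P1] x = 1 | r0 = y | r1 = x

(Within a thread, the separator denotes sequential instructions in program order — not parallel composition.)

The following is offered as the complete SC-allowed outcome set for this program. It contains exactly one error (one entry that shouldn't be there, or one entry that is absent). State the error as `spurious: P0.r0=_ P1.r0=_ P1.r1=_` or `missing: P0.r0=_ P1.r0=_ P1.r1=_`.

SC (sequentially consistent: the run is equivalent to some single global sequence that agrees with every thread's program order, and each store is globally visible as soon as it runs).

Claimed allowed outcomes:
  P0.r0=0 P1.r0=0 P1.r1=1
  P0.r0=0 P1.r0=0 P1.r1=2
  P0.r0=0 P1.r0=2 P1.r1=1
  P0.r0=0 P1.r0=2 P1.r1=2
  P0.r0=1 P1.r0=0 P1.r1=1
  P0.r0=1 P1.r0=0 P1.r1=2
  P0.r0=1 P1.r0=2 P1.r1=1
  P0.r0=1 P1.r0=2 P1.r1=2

spurious: P0.r0=1 P1.r0=2 P1.r1=1

outcome vector order: (P0.r0,P1.r0,P1.r1)
SC: 7 outcomes — {001, 002, 021, 022, 101, 102, 122}
claimed∖SC = {121}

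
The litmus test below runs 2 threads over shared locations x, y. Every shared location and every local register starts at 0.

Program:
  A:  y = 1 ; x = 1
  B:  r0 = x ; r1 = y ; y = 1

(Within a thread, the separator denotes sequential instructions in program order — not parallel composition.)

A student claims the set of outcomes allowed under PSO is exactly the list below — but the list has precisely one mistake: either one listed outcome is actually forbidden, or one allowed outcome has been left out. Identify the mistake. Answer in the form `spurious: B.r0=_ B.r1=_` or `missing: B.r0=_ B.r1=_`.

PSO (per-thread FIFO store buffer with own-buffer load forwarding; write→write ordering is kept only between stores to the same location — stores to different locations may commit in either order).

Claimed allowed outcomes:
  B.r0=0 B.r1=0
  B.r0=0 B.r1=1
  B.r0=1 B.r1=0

missing: B.r0=1 B.r1=1

outcome vector order: (B.r0,B.r1)
PSO (4): <0 0>; <0 1>; <1 0>; <1 1>
PSO∖claimed = {<1 1>}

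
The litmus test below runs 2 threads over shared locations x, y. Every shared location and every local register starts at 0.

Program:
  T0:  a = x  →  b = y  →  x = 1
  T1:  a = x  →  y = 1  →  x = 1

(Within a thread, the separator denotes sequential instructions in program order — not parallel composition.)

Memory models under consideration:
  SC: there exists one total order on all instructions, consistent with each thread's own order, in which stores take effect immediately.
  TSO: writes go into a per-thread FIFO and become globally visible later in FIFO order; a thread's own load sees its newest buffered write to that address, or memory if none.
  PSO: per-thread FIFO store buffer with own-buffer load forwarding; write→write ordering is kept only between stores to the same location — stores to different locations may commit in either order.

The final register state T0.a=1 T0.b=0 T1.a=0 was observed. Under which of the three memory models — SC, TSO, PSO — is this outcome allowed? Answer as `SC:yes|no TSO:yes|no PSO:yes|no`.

outcome vector order: (T0.a,T0.b,T1.a)
SC (4): <0 0 0> <0 0 1> <0 1 0> <1 1 0>
TSO (4): <0 0 0> <0 0 1> <0 1 0> <1 1 0>
PSO (5): <0 0 0> <0 0 1> <0 1 0> <1 0 0> <1 1 0>
target <1 0 0> ∈ {PSO}

SC:no TSO:no PSO:yes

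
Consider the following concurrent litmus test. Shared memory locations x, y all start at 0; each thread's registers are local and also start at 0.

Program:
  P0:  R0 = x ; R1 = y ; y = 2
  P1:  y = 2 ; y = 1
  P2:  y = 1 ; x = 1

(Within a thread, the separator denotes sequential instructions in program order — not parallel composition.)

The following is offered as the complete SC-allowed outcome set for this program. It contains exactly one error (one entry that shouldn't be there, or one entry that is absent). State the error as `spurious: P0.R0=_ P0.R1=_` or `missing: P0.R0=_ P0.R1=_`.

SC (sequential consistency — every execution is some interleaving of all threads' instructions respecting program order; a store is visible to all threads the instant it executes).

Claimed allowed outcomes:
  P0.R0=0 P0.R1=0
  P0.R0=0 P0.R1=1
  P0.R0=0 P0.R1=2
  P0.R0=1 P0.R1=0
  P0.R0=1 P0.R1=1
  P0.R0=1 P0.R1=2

spurious: P0.R0=1 P0.R1=0

outcome vector order: (P0.R0,P0.R1)
SC: 5 outcomes — {00 01 02 11 12}
claimed∖SC = {10}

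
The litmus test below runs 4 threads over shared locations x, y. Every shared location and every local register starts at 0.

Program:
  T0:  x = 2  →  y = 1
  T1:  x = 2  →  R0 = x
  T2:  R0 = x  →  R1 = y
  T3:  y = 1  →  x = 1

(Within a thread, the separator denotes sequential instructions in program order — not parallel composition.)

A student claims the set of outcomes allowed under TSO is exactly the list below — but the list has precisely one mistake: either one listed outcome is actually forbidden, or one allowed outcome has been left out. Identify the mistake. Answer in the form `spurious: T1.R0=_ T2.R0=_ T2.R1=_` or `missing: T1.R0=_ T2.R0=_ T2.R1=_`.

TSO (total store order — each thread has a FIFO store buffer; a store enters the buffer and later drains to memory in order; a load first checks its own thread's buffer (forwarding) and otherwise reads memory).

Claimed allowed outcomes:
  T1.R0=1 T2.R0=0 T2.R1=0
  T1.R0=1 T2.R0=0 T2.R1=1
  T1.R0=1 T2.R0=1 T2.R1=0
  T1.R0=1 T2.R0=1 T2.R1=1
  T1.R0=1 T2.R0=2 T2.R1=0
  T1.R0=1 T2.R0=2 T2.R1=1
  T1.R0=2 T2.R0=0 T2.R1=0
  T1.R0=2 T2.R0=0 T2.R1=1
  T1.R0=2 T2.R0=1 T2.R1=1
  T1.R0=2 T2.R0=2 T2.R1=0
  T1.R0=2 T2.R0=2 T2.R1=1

outcome vector order: (T1.R0,T2.R0,T2.R1)
TSO (10): (1,0,0) (1,0,1) (1,1,1) (1,2,0) (1,2,1) (2,0,0) (2,0,1) (2,1,1) (2,2,0) (2,2,1)
claimed∖TSO = {(1,1,0)}

spurious: T1.R0=1 T2.R0=1 T2.R1=0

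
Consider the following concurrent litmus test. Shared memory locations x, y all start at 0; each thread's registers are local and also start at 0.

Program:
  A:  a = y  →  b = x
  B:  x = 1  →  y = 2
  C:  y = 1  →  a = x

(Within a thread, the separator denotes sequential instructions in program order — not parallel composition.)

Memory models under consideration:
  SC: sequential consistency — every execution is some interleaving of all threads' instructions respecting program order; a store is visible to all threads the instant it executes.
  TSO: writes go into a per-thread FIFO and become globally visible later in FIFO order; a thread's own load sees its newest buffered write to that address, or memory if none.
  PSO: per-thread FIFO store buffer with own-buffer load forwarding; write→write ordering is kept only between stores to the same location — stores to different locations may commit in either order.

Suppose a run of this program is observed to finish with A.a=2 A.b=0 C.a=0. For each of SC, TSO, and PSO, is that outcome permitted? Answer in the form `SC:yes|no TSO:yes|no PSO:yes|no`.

SC:no TSO:no PSO:yes

outcome vector order: (A.a,A.b,C.a)
under SC → 0/0/0, 0/0/1, 0/1/0, 0/1/1, 1/0/0, 1/0/1, 1/1/0, 1/1/1, 2/1/0, 2/1/1
under TSO → 0/0/0, 0/0/1, 0/1/0, 0/1/1, 1/0/0, 1/0/1, 1/1/0, 1/1/1, 2/1/0, 2/1/1
under PSO → 0/0/0, 0/0/1, 0/1/0, 0/1/1, 1/0/0, 1/0/1, 1/1/0, 1/1/1, 2/0/0, 2/0/1, 2/1/0, 2/1/1
target 2/0/0 ∈ {PSO}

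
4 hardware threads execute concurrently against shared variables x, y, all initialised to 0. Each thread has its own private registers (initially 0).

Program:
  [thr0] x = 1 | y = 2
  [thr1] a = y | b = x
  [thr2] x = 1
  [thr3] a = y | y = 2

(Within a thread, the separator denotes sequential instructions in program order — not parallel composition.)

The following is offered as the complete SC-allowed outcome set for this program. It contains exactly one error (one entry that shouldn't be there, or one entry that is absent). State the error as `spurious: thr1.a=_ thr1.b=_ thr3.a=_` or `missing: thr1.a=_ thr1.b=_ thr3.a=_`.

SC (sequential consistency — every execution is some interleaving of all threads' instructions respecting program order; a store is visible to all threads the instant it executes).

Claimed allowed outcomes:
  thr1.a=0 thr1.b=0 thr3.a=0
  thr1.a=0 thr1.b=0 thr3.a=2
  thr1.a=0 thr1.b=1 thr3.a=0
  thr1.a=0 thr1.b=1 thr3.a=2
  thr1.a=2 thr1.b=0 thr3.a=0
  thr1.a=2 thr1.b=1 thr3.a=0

outcome vector order: (thr1.a,thr1.b,thr3.a)
SC: 7 outcomes — {000, 002, 010, 012, 200, 210, 212}
SC∖claimed = {212}

missing: thr1.a=2 thr1.b=1 thr3.a=2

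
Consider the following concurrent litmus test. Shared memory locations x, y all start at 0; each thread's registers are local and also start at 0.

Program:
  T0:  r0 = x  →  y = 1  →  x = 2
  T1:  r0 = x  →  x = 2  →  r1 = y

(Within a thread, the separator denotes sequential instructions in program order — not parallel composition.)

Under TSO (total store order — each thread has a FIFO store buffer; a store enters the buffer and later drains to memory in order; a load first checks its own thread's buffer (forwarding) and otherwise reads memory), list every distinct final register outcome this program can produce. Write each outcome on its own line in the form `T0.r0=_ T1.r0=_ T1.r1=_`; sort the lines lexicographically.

T0.r0=0 T1.r0=0 T1.r1=0
T0.r0=0 T1.r0=0 T1.r1=1
T0.r0=0 T1.r0=2 T1.r1=1
T0.r0=2 T1.r0=0 T1.r1=0
T0.r0=2 T1.r0=0 T1.r1=1

outcome vector order: (T0.r0,T1.r0,T1.r1)
|TSO outcomes| = 5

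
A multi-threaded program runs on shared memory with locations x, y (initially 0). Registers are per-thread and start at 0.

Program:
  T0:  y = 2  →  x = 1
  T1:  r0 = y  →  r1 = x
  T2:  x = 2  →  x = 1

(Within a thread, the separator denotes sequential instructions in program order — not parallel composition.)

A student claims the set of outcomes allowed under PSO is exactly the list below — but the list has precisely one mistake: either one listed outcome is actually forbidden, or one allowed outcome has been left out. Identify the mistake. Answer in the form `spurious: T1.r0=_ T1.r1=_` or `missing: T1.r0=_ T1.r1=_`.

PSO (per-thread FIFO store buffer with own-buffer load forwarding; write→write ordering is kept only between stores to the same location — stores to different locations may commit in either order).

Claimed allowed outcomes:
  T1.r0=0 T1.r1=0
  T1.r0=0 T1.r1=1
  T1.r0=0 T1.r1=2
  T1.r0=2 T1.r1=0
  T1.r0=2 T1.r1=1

missing: T1.r0=2 T1.r1=2

outcome vector order: (T1.r0,T1.r1)
PSO (6): <0 0>; <0 1>; <0 2>; <2 0>; <2 1>; <2 2>
PSO∖claimed = {<2 2>}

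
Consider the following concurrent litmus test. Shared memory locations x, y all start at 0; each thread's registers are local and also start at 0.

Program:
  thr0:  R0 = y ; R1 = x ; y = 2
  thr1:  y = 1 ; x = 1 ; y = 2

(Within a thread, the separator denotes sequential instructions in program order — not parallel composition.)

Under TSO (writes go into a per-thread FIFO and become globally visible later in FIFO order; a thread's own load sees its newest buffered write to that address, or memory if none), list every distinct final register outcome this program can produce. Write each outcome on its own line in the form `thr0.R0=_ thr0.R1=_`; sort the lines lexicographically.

thr0.R0=0 thr0.R1=0
thr0.R0=0 thr0.R1=1
thr0.R0=1 thr0.R1=0
thr0.R0=1 thr0.R1=1
thr0.R0=2 thr0.R1=1

outcome vector order: (thr0.R0,thr0.R1)
|TSO outcomes| = 5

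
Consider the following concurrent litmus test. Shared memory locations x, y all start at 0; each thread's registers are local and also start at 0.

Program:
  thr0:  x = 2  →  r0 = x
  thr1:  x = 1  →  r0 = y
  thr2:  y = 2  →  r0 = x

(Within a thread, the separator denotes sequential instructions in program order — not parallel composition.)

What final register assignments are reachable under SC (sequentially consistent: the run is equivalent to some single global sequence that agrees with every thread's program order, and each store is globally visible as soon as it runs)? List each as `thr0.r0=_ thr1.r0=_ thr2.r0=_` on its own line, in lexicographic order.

outcome vector order: (thr0.r0,thr1.r0,thr2.r0)
|SC outcomes| = 9

thr0.r0=1 thr1.r0=0 thr2.r0=1
thr0.r0=1 thr1.r0=2 thr2.r0=0
thr0.r0=1 thr1.r0=2 thr2.r0=1
thr0.r0=1 thr1.r0=2 thr2.r0=2
thr0.r0=2 thr1.r0=0 thr2.r0=1
thr0.r0=2 thr1.r0=0 thr2.r0=2
thr0.r0=2 thr1.r0=2 thr2.r0=0
thr0.r0=2 thr1.r0=2 thr2.r0=1
thr0.r0=2 thr1.r0=2 thr2.r0=2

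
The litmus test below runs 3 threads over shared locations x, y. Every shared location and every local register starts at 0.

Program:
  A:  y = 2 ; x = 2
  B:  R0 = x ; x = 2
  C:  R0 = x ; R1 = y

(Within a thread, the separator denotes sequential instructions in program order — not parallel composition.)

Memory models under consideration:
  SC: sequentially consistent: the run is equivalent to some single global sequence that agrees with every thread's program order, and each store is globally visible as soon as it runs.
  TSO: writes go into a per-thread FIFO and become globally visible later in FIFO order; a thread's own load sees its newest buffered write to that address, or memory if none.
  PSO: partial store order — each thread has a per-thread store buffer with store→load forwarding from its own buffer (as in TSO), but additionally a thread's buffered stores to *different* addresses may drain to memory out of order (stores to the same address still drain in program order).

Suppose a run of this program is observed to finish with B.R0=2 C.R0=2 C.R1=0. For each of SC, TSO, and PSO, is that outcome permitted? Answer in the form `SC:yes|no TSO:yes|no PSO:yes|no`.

SC:no TSO:no PSO:yes

outcome vector order: (B.R0,C.R0,C.R1)
SC (7): 0/0/0, 0/0/2, 0/2/0, 0/2/2, 2/0/0, 2/0/2, 2/2/2
TSO (7): 0/0/0, 0/0/2, 0/2/0, 0/2/2, 2/0/0, 2/0/2, 2/2/2
PSO (8): 0/0/0, 0/0/2, 0/2/0, 0/2/2, 2/0/0, 2/0/2, 2/2/0, 2/2/2
target 2/2/0 ∈ {PSO}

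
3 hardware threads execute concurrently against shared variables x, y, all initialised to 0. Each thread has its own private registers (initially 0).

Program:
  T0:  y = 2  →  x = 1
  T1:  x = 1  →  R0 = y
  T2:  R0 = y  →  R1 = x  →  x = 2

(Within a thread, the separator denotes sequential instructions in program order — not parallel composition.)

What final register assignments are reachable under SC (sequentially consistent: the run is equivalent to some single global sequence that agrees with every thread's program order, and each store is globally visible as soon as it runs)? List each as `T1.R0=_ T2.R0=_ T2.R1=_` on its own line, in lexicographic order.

T1.R0=0 T2.R0=0 T2.R1=0
T1.R0=0 T2.R0=0 T2.R1=1
T1.R0=0 T2.R0=2 T2.R1=1
T1.R0=2 T2.R0=0 T2.R1=0
T1.R0=2 T2.R0=0 T2.R1=1
T1.R0=2 T2.R0=2 T2.R1=0
T1.R0=2 T2.R0=2 T2.R1=1

outcome vector order: (T1.R0,T2.R0,T2.R1)
|SC outcomes| = 7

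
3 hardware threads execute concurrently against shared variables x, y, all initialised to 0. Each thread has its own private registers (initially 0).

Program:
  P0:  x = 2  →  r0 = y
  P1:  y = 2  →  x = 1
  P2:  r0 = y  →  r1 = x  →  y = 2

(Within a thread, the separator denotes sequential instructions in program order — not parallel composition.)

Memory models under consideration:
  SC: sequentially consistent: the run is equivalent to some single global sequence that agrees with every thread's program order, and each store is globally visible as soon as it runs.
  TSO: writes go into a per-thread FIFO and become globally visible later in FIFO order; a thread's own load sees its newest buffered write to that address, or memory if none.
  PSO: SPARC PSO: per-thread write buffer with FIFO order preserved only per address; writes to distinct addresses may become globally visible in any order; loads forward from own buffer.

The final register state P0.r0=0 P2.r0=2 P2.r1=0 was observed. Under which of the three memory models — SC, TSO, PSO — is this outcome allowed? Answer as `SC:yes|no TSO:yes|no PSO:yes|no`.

SC:no TSO:yes PSO:yes

outcome vector order: (P0.r0,P2.r0,P2.r1)
under SC → (0,0,0); (0,0,1); (0,0,2); (0,2,1); (0,2,2); (2,0,0); (2,0,1); (2,0,2); (2,2,0); (2,2,1); (2,2,2)
under TSO → (0,0,0); (0,0,1); (0,0,2); (0,2,0); (0,2,1); (0,2,2); (2,0,0); (2,0,1); (2,0,2); (2,2,0); (2,2,1); (2,2,2)
under PSO → (0,0,0); (0,0,1); (0,0,2); (0,2,0); (0,2,1); (0,2,2); (2,0,0); (2,0,1); (2,0,2); (2,2,0); (2,2,1); (2,2,2)
target (0,2,0) ∈ {TSO,PSO}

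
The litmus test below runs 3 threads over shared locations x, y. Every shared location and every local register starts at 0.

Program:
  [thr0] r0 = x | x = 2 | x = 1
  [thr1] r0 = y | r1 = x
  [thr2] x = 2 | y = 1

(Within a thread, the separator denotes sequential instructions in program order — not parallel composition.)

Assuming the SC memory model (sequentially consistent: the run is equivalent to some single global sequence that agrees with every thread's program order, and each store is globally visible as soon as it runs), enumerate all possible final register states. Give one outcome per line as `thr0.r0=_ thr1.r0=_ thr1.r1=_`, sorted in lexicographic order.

thr0.r0=0 thr1.r0=0 thr1.r1=0
thr0.r0=0 thr1.r0=0 thr1.r1=1
thr0.r0=0 thr1.r0=0 thr1.r1=2
thr0.r0=0 thr1.r0=1 thr1.r1=1
thr0.r0=0 thr1.r0=1 thr1.r1=2
thr0.r0=2 thr1.r0=0 thr1.r1=0
thr0.r0=2 thr1.r0=0 thr1.r1=1
thr0.r0=2 thr1.r0=0 thr1.r1=2
thr0.r0=2 thr1.r0=1 thr1.r1=1
thr0.r0=2 thr1.r0=1 thr1.r1=2

outcome vector order: (thr0.r0,thr1.r0,thr1.r1)
|SC outcomes| = 10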